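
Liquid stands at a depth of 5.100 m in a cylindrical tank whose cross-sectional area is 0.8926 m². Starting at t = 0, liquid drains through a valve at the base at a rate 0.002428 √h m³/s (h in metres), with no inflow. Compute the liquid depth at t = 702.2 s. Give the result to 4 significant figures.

Volume balance on the tank: A dh/dt = −0.002428 √h.
This is separable: 2 d(√h)/dt = −0.002428/A, so √h = √h₀ − (0.002428/(2A)) t.
√h = √5.100 − 0.002428·702.2/(2·0.8926) = 2.25832 − 0.955042 = 1.30328.
h = 1.30328² = 1.69853 m.

1.699 m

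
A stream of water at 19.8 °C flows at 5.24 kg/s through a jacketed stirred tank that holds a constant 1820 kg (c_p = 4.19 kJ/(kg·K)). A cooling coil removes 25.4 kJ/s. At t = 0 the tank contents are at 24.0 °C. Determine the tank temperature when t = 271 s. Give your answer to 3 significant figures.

Energy balance: M c_p dT/dt = ṁ c_p (T_in − T) − 25.4.
Rearrange: dT/dt = (T_ss − T)/τ with τ = M/ṁ = 347.33 s and T_ss = T_in − Q̇/(ṁ c_p) = 18.643 °C.
This is linear first-order; T(t) = T_ss + (T₀ − T_ss) e^(−t/τ).
T(271) = 18.643 + (5.3569)·e^(−271/347.33) = 18.643 + (5.3569)·0.45830 = 21.098 °C.

21.1 °C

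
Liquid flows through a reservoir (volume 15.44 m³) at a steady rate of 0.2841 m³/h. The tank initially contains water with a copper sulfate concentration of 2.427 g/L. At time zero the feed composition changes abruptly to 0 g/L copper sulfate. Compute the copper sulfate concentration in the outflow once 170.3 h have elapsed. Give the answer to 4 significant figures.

0.1057 g/L

Transient balance on the dissolved component: V dC/dt = Q(C_in − C).
So dC/dt = (C_in − C)/τ with τ = V/Q = 15.44/0.2841 = 54.3471 h.
Integrating: C(t) = C_in + (C₀ − C_in) e^(−t/τ).
C(170.3) = 0 + (2.427 − 0)·e^(−170.3/54.3471) = 0 + (2.42700)·0.0435623 = 0.105726 g/L.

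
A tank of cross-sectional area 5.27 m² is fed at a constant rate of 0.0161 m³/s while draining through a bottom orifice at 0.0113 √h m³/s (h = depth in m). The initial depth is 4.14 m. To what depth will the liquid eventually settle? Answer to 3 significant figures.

Accumulation of liquid (constant cross-section A): A dh/dt = Q_in − 0.0113 √h. At steady state dh/dt = 0:
Q_in = 0.0113 √h_ss ⇒ √h_ss = 0.0161/0.0113 = 1.4248.
h_ss = 1.4248² = 2.0300 m. (Since h₀ = 4.14 m > h_ss, the level will fall toward this value.)

2.03 m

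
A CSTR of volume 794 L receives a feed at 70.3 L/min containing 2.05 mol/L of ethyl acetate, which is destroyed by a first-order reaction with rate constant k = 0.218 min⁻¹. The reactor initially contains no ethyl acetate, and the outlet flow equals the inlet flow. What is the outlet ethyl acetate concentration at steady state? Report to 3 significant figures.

0.592 mol/L

Accumulation = in − out − consumed: V dC/dt = Q C_in − Q C − k V C.
At steady state: 0 = Q C_in − (Q + kV) C_ss, so C_ss = Q C_in/(Q + kV).
C_ss = 70.3·2.05/(70.3 + 0.218·794) = 144.11/243.39 = 0.59211 mol/L.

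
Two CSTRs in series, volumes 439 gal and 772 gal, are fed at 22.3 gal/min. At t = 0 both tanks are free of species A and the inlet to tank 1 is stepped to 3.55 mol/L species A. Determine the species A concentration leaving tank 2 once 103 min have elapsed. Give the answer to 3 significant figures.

Time constants: τᵢ = Vᵢ/Q for each well-mixed tank.
τ₁ = 439/22.3 = 19.686 min; τ₂ = 772/22.3 = 34.619 min.
Solving the cascade with C₁(0)=C₂(0)=0 gives C₂(t) = C_in[1 − (τ₁ e^(−t/τ₁) − τ₂ e^(−t/τ₂))/(τ₁ − τ₂)].
At t = 103: e^(−t/τ₁) = 0.0053422, e^(−t/τ₂) = 0.051034.
C₂ = 3.55·[1 − (19.686·0.0053422 − 34.619·0.051034)/(-14.933)] = 3.55·0.88873 = 3.1550 mol/L.

3.15 mol/L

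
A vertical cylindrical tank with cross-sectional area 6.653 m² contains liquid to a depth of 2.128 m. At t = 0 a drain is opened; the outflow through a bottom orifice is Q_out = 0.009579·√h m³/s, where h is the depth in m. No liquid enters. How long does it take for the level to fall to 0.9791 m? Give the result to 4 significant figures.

Volume balance on the tank: A dh/dt = −0.009579 √h.
This is separable: 2 d(√h)/dt = −0.009579/A, so √h = √h₀ − (0.009579/(2A)) t.
t = 2A(√h₀ − √h)/0.009579 = 2·6.653·(√2.128 − √0.9791)/0.009579
  = 13.3060 × (1.45877 − 0.989495) / 0.009579 = 651.856 s.

651.9 s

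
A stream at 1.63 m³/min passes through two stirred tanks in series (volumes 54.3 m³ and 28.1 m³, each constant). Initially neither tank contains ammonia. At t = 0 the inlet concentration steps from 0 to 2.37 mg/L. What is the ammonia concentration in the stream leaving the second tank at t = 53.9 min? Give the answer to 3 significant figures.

1.51 mg/L

Time constants: τᵢ = Vᵢ/Q for each well-mixed tank.
τ₁ = 54.3/1.63 = 33.313 min; τ₂ = 28.1/1.63 = 17.239 min.
Solving the cascade with C₁(0)=C₂(0)=0 gives C₂(t) = C_in[1 − (τ₁ e^(−t/τ₁) − τ₂ e^(−t/τ₂))/(τ₁ − τ₂)].
At t = 53.9: e^(−t/τ₁) = 0.19830, e^(−t/τ₂) = 0.043867.
C₂ = 2.37·[1 − (33.313·0.19830 − 17.239·0.043867)/(16.074)] = 2.37·0.63608 = 1.5075 mg/L.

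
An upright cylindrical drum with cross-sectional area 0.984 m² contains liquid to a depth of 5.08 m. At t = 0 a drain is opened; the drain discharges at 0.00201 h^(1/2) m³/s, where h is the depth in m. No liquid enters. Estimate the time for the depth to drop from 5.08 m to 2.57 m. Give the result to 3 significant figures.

637 s

Volume balance on the tank: A dh/dt = −0.00201 √h.
∫ h^(−1/2) dh = −(0.00201/A) ∫ dt, giving 2√h = 2√h₀ − (0.00201/A) t.
t = 2A(√h₀ − √h)/0.00201 = 2·0.984·(√5.08 − √2.57)/0.00201
  = 1.9680 × (2.2539 − 1.6031) / 0.00201 = 637.17 s.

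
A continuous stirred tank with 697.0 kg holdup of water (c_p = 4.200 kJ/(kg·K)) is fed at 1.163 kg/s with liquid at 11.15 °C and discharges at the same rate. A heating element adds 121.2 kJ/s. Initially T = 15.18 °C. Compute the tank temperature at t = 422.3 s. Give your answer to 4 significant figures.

Heat balance on the well-mixed liquid: M c_p dT/dt = ṁ c_p (T_in − T) + 121.2.
τ = M/ṁ = 599.312 s; T_ss = T_in + Q̇/(ṁ c_p) = 11.15 + 121.2/(1.163·4.200) = 35.9627 °C.
Integrating: T(t) = T_ss + (T₀ − T_ss) e^(−t/τ).
T(422.3) = 35.9627 + (-20.7827)·e^(−422.3/599.312) = 35.9627 + (-20.7827)·0.494286 = 25.6901 °C.

25.69 °C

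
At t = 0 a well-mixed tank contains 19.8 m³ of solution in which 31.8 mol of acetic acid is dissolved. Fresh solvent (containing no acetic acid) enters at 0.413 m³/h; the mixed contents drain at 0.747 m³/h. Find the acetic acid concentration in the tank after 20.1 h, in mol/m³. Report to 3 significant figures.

Let m(t) be the amount of acetic acid. Volume: V(t) = V₀ + (Q_in − Q_out) t = 19.8 − 0.33400 t; V(20.1) = 13.087 m³.
No acetic acid enters, so dm/dt = −Q_out · (m/V).
Separate: dm/m = −Q_out dt/V(t) ⇒ ln(m/m₀) = −(Q_out/(Q_in−Q_out)) ln(V/V₀).
m = m₀ (V₀/V)^(Q_out/(Q_in−Q_out)) = 31.8 × (19.8/13.087)^(-2.2365) = 12.595 mol.
C = m/V = 12.595/13.087 = 0.96247 mol/m³.

0.962 mol/m³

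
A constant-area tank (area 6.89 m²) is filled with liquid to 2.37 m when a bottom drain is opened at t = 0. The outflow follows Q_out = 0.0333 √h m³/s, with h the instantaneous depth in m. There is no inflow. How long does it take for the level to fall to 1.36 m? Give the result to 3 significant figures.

154 s

With no inflow, A dh/dt = −0.0333 √h.
∫ h^(−1/2) dh = −(0.0333/A) ∫ dt, giving 2√h = 2√h₀ − (0.0333/A) t.
t = 2A(√h₀ − √h)/0.0333 = 2·6.89·(√2.37 − √1.36)/0.0333
  = 13.780 × (1.5395 − 1.1662) / 0.0333 = 154.47 s.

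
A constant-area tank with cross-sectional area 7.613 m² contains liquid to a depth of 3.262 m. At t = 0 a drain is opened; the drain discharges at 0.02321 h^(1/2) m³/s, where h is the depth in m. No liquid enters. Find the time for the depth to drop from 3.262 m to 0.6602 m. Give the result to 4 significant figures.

With no inflow, A dh/dt = −0.02321 √h.
This is separable: 2 d(√h)/dt = −0.02321/A, so √h = √h₀ − (0.02321/(2A)) t.
t = 2A(√h₀ − √h)/0.02321 = 2·7.613·(√3.262 − √0.6602)/0.02321
  = 15.2260 × (1.80610 − 0.812527) / 0.02321 = 651.795 s.

651.8 s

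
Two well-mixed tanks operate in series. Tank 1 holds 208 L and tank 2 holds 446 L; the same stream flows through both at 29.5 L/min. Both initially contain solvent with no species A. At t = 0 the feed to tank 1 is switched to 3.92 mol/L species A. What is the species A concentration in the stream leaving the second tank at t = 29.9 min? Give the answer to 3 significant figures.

2.95 mol/L

Species balance on tank i: dCᵢ/dt = (Cᵢ₋₁ − Cᵢ)/τᵢ with τᵢ = Vᵢ/Q.
τ₁ = 208/29.5 = 7.0508 min; τ₂ = 446/29.5 = 15.119 min.
Solving the cascade with C₁(0)=C₂(0)=0 gives C₂(t) = C_in[1 − (τ₁ e^(−t/τ₁) − τ₂ e^(−t/τ₂))/(τ₁ − τ₂)].
At t = 29.9: e^(−t/τ₁) = 0.014399, e^(−t/τ₂) = 0.13839.
C₂ = 3.92·[1 − (7.0508·0.014399 − 15.119·0.13839)/(-8.0678)] = 3.92·0.75325 = 2.9527 mol/L.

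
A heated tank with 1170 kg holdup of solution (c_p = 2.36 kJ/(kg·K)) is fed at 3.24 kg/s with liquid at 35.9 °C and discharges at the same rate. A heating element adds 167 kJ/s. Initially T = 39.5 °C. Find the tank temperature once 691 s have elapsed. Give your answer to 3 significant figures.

M c_p dT/dt = ṁ c_p (T_in − T) + Q̇.
Rearrange: dT/dt = (T_ss − T)/τ with τ = M/ṁ = 361.11 s and T_ss = T_in + Q̇/(ṁ c_p) = 57.740 °C.
T approaches T_ss exponentially: T(t) = T_ss + (T₀ − T_ss) e^(−t/τ).
T(691) = 57.740 + (-18.240)·e^(−691/361.11) = 57.740 + (-18.240)·0.14756 = 55.049 °C.

55.0 °C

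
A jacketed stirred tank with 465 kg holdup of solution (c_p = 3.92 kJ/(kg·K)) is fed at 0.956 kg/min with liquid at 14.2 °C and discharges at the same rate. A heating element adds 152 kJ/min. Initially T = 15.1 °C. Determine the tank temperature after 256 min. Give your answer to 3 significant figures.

First-law balance (no shaft work): M c_p dT/dt = ṁ c_p (T_in − T) + 152.
τ = M/ṁ = 486.40 min; T_ss = T_in + Q̇/(ṁ c_p) = 14.2 + 152/(0.956·3.92) = 54.760 °C.
T approaches T_ss exponentially: T(t) = T_ss + (T₀ − T_ss) e^(−t/τ).
T(256) = 54.760 + (-39.660)·e^(−256/486.40) = 54.760 + (-39.660)·0.59078 = 31.330 °C.

31.3 °C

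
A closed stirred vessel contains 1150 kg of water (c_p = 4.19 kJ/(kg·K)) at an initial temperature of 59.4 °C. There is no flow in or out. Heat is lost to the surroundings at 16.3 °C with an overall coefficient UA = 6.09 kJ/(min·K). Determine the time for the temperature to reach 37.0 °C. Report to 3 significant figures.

580 min

M c_p dT/dt = −UA(T − T_amb).
τ = M c_p/UA = 791.22 min; T_ss = T_amb = 16.300 °C.
T(t) = T_ss + (T₀ − T_ss)e^(−t/τ); set T = 37.0:
t = −τ ln[(T − T_ss)/(T₀ − T_ss)] = −791.22 · ln(0.48028) = 580.27 min.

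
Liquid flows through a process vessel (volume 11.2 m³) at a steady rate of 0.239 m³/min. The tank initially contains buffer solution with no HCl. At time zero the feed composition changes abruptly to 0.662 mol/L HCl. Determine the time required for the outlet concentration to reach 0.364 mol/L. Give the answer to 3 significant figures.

Species balance: V dC/dt = Q(C_in − C) ⇒ τ = V/Q = 46.862 min.
C(t) = C_in + (C₀ − C_in) e^(−t/τ). Set C = 0.364 and solve for t:
e^(−t/τ) = (C − C_in)/(C₀ − C_in) = (0.364 − 0.662)/(0 − 0.662) = 0.45015
t = −τ ln(…) = 46.862 × 0.79817 = 37.404 min.

37.4 min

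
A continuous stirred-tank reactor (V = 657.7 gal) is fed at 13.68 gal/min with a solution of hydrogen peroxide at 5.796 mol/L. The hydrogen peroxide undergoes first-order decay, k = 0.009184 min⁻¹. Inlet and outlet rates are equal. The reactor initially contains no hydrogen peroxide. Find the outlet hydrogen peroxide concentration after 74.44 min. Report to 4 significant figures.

Species balance: V dC/dt = Q C_in − Q C − k V C.
This is linear with rate a = Q/V + k = 0.0299838 min⁻¹.
C_ss = Q C_in/(Q + kV) = 4.02069 mol/L; C(t) = C_ss + (C₀ − C_ss) e^(−a t).
C(74.44) = 4.02069 + (-4.02069)·e^(−0.0299838·74.44) = 4.02069 + (-4.02069)·0.107315 = 3.58921 mol/L.

3.589 mol/L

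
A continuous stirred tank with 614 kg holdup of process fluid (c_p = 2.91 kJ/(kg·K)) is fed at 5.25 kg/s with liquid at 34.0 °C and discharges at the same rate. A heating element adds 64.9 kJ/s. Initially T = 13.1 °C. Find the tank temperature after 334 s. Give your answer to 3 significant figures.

Heat balance on the well-mixed liquid: M c_p dT/dt = ṁ c_p (T_in − T) + 64.9.
Rearrange: dT/dt = (T_ss − T)/τ with τ = M/ṁ = 116.95 s and T_ss = T_in + Q̇/(ṁ c_p) = 38.248 °C.
T approaches T_ss exponentially: T(t) = T_ss + (T₀ − T_ss) e^(−t/τ).
T(334) = 38.248 + (-25.148)·e^(−334/116.95) = 38.248 + (-25.148)·0.057506 = 36.802 °C.

36.8 °C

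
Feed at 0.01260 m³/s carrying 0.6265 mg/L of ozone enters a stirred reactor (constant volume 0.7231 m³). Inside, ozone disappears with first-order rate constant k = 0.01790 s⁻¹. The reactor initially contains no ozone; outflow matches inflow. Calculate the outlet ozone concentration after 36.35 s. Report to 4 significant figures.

Accumulation = in − out − consumed: V dC/dt = Q C_in − Q C − k V C.
This is linear with rate a = Q/V + k = 0.0353250 s⁻¹.
C_ss = Q C_in/(Q + kV) = 0.309038 mg/L; C(t) = C_ss + (C₀ − C_ss) e^(−a t).
C(36.35) = 0.309038 + (-0.309038)·e^(−0.0353250·36.35) = 0.309038 + (-0.309038)·0.276910 = 0.223462 mg/L.

0.2235 mg/L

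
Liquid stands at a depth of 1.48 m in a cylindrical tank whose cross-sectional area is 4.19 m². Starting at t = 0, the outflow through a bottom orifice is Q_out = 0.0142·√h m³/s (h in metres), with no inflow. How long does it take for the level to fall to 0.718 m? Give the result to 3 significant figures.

218 s

A dh/dt = −Q_out = −0.0142 √h.
This is separable: 2 d(√h)/dt = −0.0142/A, so √h = √h₀ − (0.0142/(2A)) t.
t = 2A(√h₀ − √h)/0.0142 = 2·4.19·(√1.48 − √0.718)/0.0142
  = 8.3800 × (1.2166 − 0.84735) / 0.0142 = 217.88 s.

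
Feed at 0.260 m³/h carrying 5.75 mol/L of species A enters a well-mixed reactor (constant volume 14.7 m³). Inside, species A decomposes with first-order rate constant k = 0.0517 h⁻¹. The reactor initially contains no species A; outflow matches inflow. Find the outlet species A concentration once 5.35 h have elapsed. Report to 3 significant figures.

Accumulation = in − out − consumed: V dC/dt = Q C_in − Q C − k V C.
This is linear with rate a = Q/V + k = 0.069387 h⁻¹.
C_ss = Q C_in/(Q + kV) = 1.4657 mol/L; C(t) = C_ss + (C₀ − C_ss) e^(−a t).
C(5.35) = 1.4657 + (-1.4657)·e^(−0.069387·5.35) = 1.4657 + (-1.4657)·0.68989 = 0.45453 mol/L.

0.455 mol/L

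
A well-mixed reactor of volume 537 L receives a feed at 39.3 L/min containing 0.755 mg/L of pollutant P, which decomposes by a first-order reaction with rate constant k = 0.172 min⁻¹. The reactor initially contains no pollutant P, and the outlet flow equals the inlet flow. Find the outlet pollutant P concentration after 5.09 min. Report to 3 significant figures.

Species balance: V dC/dt = Q C_in − Q C − k V C.
dC/dt = (Q/V) C_in − (Q/V + k) C; effective rate a = Q/V + k = 0.073184 + 0.172 = 0.24518 min⁻¹.
C_ss = Q C_in/(Q + kV) = 0.22536 mg/L; C(t) = C_ss + (C₀ − C_ss) e^(−a t).
C(5.09) = 0.22536 + (-0.22536)·e^(−0.24518·5.09) = 0.22536 + (-0.22536)·0.28708 = 0.16066 mg/L.

0.161 mg/L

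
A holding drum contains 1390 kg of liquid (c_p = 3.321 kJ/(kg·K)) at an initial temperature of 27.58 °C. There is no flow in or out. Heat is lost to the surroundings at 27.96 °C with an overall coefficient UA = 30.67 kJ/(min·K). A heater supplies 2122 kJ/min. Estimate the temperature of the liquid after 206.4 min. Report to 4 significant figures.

79.49 °C

M c_p dT/dt = −UA(T − T_amb) + Q̇.
dT/dt = (T_ss − T)/τ with T_ss = T_amb + Q̇/UA = 27.96 + 2122/30.67 = 97.1481 °C, τ = M c_p/UA = 1390·3.321/30.67 = 150.512 min.
This is linear first-order; T(t) = T_ss + (T₀ − T_ss) e^(−t/τ).
T(206.4) = 97.1481 + (-69.5681)·0.253771 = 79.4938 °C.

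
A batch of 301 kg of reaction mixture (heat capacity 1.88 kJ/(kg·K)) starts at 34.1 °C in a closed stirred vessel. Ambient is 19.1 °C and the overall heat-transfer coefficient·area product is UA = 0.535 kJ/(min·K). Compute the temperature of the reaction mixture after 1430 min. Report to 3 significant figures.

23.0 °C

Lumped-capacitance energy balance: M c_p dT/dt = UA(T_amb − T).
dT/dt = (T_ss − T)/τ with T_ss = T_amb = 19.100 °C, τ = M c_p/UA = 301·1.88/0.535 = 1057.7 min.
Integrating: T(t) = T_ss + (T₀ − T_ss) e^(−t/τ).
T(1430) = 19.100 + (15.000)·0.25873 = 22.981 °C.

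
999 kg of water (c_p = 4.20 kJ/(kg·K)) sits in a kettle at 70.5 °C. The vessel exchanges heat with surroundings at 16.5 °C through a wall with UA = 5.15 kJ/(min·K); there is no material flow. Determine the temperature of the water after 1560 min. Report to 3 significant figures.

24.5 °C

Lumped-capacitance energy balance: M c_p dT/dt = UA(T_amb − T).
dT/dt = (T_ss − T)/τ with T_ss = T_amb = 16.500 °C, τ = M c_p/UA = 999·4.20/5.15 = 814.72 min.
This is linear first-order; T(t) = T_ss + (T₀ − T_ss) e^(−t/τ).
T(1560) = 16.500 + (54.000)·0.14738 = 24.458 °C.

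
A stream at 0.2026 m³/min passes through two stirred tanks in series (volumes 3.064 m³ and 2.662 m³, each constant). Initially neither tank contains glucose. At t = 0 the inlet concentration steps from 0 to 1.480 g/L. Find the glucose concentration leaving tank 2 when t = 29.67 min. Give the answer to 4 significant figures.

Species balance on tank i: dCᵢ/dt = (Cᵢ₋₁ − Cᵢ)/τᵢ with τᵢ = Vᵢ/Q.
τ₁ = 3.064/0.2026 = 15.1234 min; τ₂ = 2.662/0.2026 = 13.1392 min.
Solving the cascade with C₁(0)=C₂(0)=0 gives C₂(t) = C_in[1 − (τ₁ e^(−t/τ₁) − τ₂ e^(−t/τ₂))/(τ₁ − τ₂)].
At t = 29.67: e^(−t/τ₁) = 0.140597, e^(−t/τ₂) = 0.104546.
C₂ = 1.480·[1 − (15.1234·0.140597 − 13.1392·0.104546)/(1.98421)] = 1.480·0.620680 = 0.918606 g/L.

0.9186 g/L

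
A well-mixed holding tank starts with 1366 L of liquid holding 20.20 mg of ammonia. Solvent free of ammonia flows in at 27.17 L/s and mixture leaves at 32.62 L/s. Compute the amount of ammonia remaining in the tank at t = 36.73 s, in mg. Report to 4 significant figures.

Let m(t) be the amount of ammonia. Volume: V(t) = V₀ + (Q_in − Q_out) t = 1366 − 5.45000 t; V(36.73) = 1165.82 L.
Solute balance: dm/dt = 0 − Q_out C = −Q_out m/V(t).
dm/m = −Q_out dt/(V₀ − 5.45000 t); integrating gives ln(m/m₀) = −(Q_out/(Q_in−Q_out)) ln(V/V₀).
m = m₀ (V₀/V)^(Q_out/(Q_in−Q_out)) = 20.20 × (1366/1165.82)^(-5.98532) = 7.82438 mg.

7.824 mg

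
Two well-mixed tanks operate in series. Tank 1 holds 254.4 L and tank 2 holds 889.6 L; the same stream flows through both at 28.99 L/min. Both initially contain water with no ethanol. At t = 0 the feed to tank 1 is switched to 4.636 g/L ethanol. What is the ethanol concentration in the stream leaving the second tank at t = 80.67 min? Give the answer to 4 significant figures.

4.168 g/L

Time constants: τᵢ = Vᵢ/Q for each well-mixed tank.
τ₁ = 254.4/28.99 = 8.77544 min; τ₂ = 889.6/28.99 = 30.6864 min.
Solving the cascade with C₁(0)=C₂(0)=0 gives C₂(t) = C_in[1 − (τ₁ e^(−t/τ₁) − τ₂ e^(−t/τ₂))/(τ₁ − τ₂)].
At t = 80.67: e^(−t/τ₁) = 0.000101780, e^(−t/τ₂) = 0.0721615.
C₂ = 4.636·[1 − (8.77544·0.000101780 − 30.6864·0.0721615)/(-21.9110)] = 4.636·0.898978 = 4.16766 g/L.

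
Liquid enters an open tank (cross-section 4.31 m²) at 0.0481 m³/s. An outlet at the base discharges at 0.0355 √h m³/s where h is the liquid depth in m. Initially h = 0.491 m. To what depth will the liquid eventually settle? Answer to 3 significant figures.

1.84 m

A dh/dt = Q_in − 0.0355 √h. Steady state requires inflow = outflow:
Q_in = 0.0355 √h_ss ⇒ √h_ss = 0.0481/0.0355 = 1.3549.
h_ss = 1.3549² = 1.8358 m. (Since h₀ = 0.491 m < h_ss, the level will rise toward this value.)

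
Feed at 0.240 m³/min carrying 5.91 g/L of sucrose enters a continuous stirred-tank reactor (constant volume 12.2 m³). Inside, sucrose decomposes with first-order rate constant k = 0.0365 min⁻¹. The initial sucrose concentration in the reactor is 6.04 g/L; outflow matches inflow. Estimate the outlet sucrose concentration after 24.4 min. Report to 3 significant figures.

3.08 g/L

V dC/dt = Q(C_in − C) − k V C.
This is linear with rate a = Q/V + k = 0.056172 min⁻¹.
C_ss = Q C_in/(Q + kV) = 2.0698 g/L; C(t) = C_ss + (C₀ − C_ss) e^(−a t).
C(24.4) = 2.0698 + (3.9702)·e^(−0.056172·24.4) = 2.0698 + (3.9702)·0.25395 = 3.0780 g/L.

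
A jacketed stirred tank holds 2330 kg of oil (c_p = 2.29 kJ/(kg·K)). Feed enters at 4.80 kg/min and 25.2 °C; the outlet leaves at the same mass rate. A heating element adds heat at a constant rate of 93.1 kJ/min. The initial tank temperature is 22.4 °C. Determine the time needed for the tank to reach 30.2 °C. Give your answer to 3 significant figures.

572 min

Unsteady energy balance on the tank contents: M c_p dT/dt = ṁ c_p (T_in − T) + 93.1.
τ = M/ṁ = 485.42 min; T_ss = T_in + Q̇/(ṁ c_p) = 33.670 °C.
T(t) = T_ss + (T₀ − T_ss) e^(−t/τ). Set T = 30.2:
e^(−t/τ) = (30.2 − 33.670)/(22.4 − 33.670) = 0.30788
t = −485.42 · ln(0.30788) = 571.84 min.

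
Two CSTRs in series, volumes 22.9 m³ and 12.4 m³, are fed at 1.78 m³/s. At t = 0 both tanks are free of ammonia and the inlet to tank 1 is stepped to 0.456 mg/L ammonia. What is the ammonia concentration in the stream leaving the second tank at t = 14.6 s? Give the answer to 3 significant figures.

0.203 mg/L

Each tank obeys Vᵢ dCᵢ/dt = Q(Cᵢ₋₁ − Cᵢ), so τᵢ = Vᵢ/Q.
τ₁ = 22.9/1.78 = 12.865 s; τ₂ = 12.4/1.78 = 6.9663 s.
Tank 1: C₁ = C_in(1 − e^(−t/τ₁)). Tank 2 (τ₁ ≠ τ₂): C₂ = C_in[1 − (τ₁ e^(−t/τ₁) − τ₂ e^(−t/τ₂))/(τ₁ − τ₂)].
At t = 14.6: e^(−t/τ₁) = 0.32147, e^(−t/τ₂) = 0.12297.
C₂ = 0.456·[1 − (12.865·0.32147 − 6.9663·0.12297)/(5.8989)] = 0.456·0.44411 = 0.20251 mg/L.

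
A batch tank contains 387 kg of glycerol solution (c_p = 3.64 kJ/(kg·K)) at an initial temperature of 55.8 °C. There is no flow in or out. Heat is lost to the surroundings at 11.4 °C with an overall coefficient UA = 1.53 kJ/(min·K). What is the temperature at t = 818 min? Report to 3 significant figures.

M c_p dT/dt = −UA(T − T_amb).
dT/dt = (T_ss − T)/τ with T_ss = T_amb = 11.400 °C, τ = M c_p/UA = 387·3.64/1.53 = 920.71 min.
Solution: T(t) = T_ss + (T₀ − T_ss) e^(−t/τ).
T(818) = 11.400 + (44.400)·0.41129 = 29.661 °C.

29.7 °C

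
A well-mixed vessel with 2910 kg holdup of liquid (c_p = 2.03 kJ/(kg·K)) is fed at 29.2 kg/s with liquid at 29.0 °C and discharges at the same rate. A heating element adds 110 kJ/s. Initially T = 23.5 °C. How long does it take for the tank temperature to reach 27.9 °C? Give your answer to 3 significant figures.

Heat balance on the well-mixed liquid: M c_p dT/dt = ṁ c_p (T_in − T) + 110.
τ = M/ṁ = 99.658 s; T_ss = T_in + Q̇/(ṁ c_p) = 30.856 °C.
T(t) = T_ss + (T₀ − T_ss) e^(−t/τ). Set T = 27.9:
e^(−t/τ) = (27.9 − 30.856)/(23.5 − 30.856) = 0.40183
t = −99.658 · ln(0.40183) = 90.861 s.

90.9 s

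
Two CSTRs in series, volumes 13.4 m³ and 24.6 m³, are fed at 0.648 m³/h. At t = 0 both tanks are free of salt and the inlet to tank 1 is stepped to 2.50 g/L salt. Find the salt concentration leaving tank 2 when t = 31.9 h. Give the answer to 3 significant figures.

Time constants: τᵢ = Vᵢ/Q for each well-mixed tank.
τ₁ = 13.4/0.648 = 20.679 h; τ₂ = 24.6/0.648 = 37.963 h.
Solving the cascade with C₁(0)=C₂(0)=0 gives C₂(t) = C_in[1 − (τ₁ e^(−t/τ₁) − τ₂ e^(−t/τ₂))/(τ₁ − τ₂)].
At t = 31.9: e^(−t/τ₁) = 0.21382, e^(−t/τ₂) = 0.43158.
C₂ = 2.50·[1 − (20.679·0.21382 − 37.963·0.43158)/(-17.284)] = 2.50·0.30787 = 0.76969 g/L.

0.770 g/L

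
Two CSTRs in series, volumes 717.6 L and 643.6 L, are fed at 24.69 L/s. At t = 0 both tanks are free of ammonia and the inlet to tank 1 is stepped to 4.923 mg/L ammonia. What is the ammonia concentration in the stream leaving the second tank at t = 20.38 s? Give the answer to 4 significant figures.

Time constants: τᵢ = Vᵢ/Q for each well-mixed tank.
τ₁ = 717.6/24.69 = 29.0644 s; τ₂ = 643.6/24.69 = 26.0672 s.
Solving the cascade with C₁(0)=C₂(0)=0 gives C₂(t) = C_in[1 − (τ₁ e^(−t/τ₁) − τ₂ e^(−t/τ₂))/(τ₁ − τ₂)].
At t = 20.38: e^(−t/τ₁) = 0.495989, e^(−t/τ₂) = 0.457570.
C₂ = 4.923·[1 − (29.0644·0.495989 − 26.0672·0.457570)/(2.99716)] = 4.923·0.169873 = 0.836286 mg/L.

0.8363 mg/L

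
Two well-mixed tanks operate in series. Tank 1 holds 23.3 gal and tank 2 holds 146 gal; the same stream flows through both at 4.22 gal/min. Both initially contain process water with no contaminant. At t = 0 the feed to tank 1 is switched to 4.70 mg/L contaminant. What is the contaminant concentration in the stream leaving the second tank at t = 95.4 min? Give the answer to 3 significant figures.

4.35 mg/L

Species balance on tank i: dCᵢ/dt = (Cᵢ₋₁ − Cᵢ)/τᵢ with τᵢ = Vᵢ/Q.
τ₁ = 23.3/4.22 = 5.5213 min; τ₂ = 146/4.22 = 34.597 min.
Solving the cascade with C₁(0)=C₂(0)=0 gives C₂(t) = C_in[1 − (τ₁ e^(−t/τ₁) − τ₂ e^(−t/τ₂))/(τ₁ − τ₂)].
At t = 95.4: e^(−t/τ₁) = 3.1337e-08, e^(−t/τ₂) = 0.063453.
C₂ = 4.70·[1 − (5.5213·3.1337e-08 − 34.597·0.063453)/(-29.076)] = 4.70·0.92450 = 4.3451 mg/L.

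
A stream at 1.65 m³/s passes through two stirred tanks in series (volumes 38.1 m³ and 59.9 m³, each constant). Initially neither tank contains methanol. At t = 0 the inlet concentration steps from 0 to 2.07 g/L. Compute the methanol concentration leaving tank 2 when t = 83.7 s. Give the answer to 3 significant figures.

Each tank obeys Vᵢ dCᵢ/dt = Q(Cᵢ₋₁ − Cᵢ), so τᵢ = Vᵢ/Q.
τ₁ = 38.1/1.65 = 23.091 s; τ₂ = 59.9/1.65 = 36.303 s.
Solving the cascade with C₁(0)=C₂(0)=0 gives C₂(t) = C_in[1 − (τ₁ e^(−t/τ₁) − τ₂ e^(−t/τ₂))/(τ₁ − τ₂)].
At t = 83.7: e^(−t/τ₁) = 0.026654, e^(−t/τ₂) = 0.099700.
C₂ = 2.07·[1 − (23.091·0.026654 − 36.303·0.099700)/(-13.212)] = 2.07·0.77264 = 1.5994 g/L.

1.60 g/L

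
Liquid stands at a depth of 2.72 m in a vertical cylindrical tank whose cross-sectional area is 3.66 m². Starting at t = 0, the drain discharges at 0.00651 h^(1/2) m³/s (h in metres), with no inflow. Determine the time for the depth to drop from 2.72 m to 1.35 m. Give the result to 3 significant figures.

548 s

Accumulation of liquid (constant cross-section A): A dh/dt = −0.00651 √h.
∫ h^(−1/2) dh = −(0.00651/A) ∫ dt, giving 2√h = 2√h₀ − (0.00651/A) t.
t = 2A(√h₀ − √h)/0.00651 = 2·3.66·(√2.72 − √1.35)/0.00651
  = 7.3200 × (1.6492 − 1.1619) / 0.00651 = 547.98 s.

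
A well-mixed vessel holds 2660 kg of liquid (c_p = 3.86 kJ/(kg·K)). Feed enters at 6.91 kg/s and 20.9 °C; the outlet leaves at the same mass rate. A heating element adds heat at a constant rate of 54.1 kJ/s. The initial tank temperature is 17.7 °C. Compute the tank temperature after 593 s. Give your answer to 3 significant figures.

21.8 °C

M c_p dT/dt = ṁ c_p (T_in − T) + Q̇.
Rearrange: dT/dt = (T_ss − T)/τ with τ = M/ṁ = 384.95 s and T_ss = T_in + Q̇/(ṁ c_p) = 22.928 °C.
Solution: T(t) = T_ss + (T₀ − T_ss) e^(−t/τ).
T(593) = 22.928 + (-5.2283)·e^(−593/384.95) = 22.928 + (-5.2283)·0.21428 = 21.808 °C.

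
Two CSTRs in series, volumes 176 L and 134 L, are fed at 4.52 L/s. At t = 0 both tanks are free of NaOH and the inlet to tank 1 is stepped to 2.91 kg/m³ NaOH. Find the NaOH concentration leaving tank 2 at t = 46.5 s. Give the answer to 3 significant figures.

1.15 kg/m³

Species balance on tank i: dCᵢ/dt = (Cᵢ₋₁ − Cᵢ)/τᵢ with τᵢ = Vᵢ/Q.
τ₁ = 176/4.52 = 38.938 s; τ₂ = 134/4.52 = 29.646 s.
Tank 1: C₁ = C_in(1 − e^(−t/τ₁)). Tank 2 (τ₁ ≠ τ₂): C₂ = C_in[1 − (τ₁ e^(−t/τ₁) − τ₂ e^(−t/τ₂))/(τ₁ − τ₂)].
At t = 46.5: e^(−t/τ₁) = 0.30294, e^(−t/τ₂) = 0.20836.
C₂ = 2.91·[1 − (38.938·0.30294 − 29.646·0.20836)/(9.2920)] = 2.91·0.39527 = 1.1502 kg/m³.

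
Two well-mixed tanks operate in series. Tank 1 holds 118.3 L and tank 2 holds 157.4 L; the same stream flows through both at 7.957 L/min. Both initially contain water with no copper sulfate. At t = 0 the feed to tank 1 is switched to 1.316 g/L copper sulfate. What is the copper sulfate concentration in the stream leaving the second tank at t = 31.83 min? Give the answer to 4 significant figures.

Species balance on tank i: dCᵢ/dt = (Cᵢ₋₁ − Cᵢ)/τᵢ with τᵢ = Vᵢ/Q.
τ₁ = 118.3/7.957 = 14.8674 min; τ₂ = 157.4/7.957 = 19.7813 min.
Tank 1: C₁ = C_in(1 − e^(−t/τ₁)). Tank 2 (τ₁ ≠ τ₂): C₂ = C_in[1 − (τ₁ e^(−t/τ₁) − τ₂ e^(−t/τ₂))/(τ₁ − τ₂)].
At t = 31.83: e^(−t/τ₁) = 0.117546, e^(−t/τ₂) = 0.200069.
C₂ = 1.316·[1 − (14.8674·0.117546 − 19.7813·0.200069)/(-4.91391)] = 1.316·0.550252 = 0.724132 g/L.

0.7241 g/L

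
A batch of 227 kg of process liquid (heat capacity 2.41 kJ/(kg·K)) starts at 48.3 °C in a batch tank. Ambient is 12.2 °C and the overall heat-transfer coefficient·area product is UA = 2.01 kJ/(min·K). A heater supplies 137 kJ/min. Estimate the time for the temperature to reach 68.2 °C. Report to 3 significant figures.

M c_p dT/dt = −UA(T − T_amb) + Q̇.
τ = M c_p/UA = 272.17 min; T_ss = T_amb + Q̇/UA = 12.2 + 137/2.01 = 80.359 °C.
T(t) = T_ss + (T₀ − T_ss)e^(−t/τ); set T = 68.2:
t = −τ ln[(T − T_ss)/(T₀ − T_ss)] = −272.17 · ln(0.37927) = 263.87 min.

264 min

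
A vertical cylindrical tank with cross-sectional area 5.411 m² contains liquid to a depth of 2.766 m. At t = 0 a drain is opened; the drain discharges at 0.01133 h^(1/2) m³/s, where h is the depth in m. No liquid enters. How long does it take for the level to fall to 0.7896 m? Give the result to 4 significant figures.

739.8 s

With no inflow, A dh/dt = −0.01133 √h.
∫ h^(−1/2) dh = −(0.01133/A) ∫ dt, giving 2√h = 2√h₀ − (0.01133/A) t.
t = 2A(√h₀ − √h)/0.01133 = 2·5.411·(√2.766 − √0.7896)/0.01133
  = 10.8220 × (1.66313 − 0.888594) / 0.01133 = 739.808 s.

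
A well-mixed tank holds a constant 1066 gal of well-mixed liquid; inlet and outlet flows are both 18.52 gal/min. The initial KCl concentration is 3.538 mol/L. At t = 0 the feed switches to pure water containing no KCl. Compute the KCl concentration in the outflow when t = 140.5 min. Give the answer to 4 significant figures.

Unsteady species balance (constant V, well mixed): V dC/dt = Q(C_in − C).
Time constant τ = V/Q = 1066/18.52 = 57.5594 min.
Integrating: C(t) = C_in + (C₀ − C_in) e^(−t/τ).
C(140.5) = 0 + (3.538 − 0)·e^(−140.5/57.5594) = 0 + (3.53800)·0.0870775 = 0.308080 mol/L.

0.3081 mol/L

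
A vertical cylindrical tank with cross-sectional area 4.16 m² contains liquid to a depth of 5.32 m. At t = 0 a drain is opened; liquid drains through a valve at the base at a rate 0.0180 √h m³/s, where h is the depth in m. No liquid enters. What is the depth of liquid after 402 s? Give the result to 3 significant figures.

2.06 m

With no inflow, A dh/dt = −0.0180 √h.
∫ h^(−1/2) dh = −(0.0180/A) ∫ dt, giving 2√h = 2√h₀ − (0.0180/A) t.
√h = √5.32 − 0.0180·402/(2·4.16) = 2.3065 − 0.86971 = 1.4368.
h = 1.4368² = 2.0644 m.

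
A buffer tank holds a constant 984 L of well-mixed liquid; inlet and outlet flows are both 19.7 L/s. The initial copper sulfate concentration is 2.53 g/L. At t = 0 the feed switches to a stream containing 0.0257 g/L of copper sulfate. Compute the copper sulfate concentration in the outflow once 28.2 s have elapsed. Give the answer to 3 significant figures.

1.45 g/L

Mass balance on the solute (V constant): V dC/dt = Q(C_in − C).
So dC/dt = (C_in − C)/τ with τ = V/Q = 984/19.7 = 49.949 s.
This is linear first-order; C(t) = C_in + (C₀ − C_in) e^(−t/τ).
C(28.2) = 0.0257 + (2.53 − 0.0257)·e^(−28.2/49.949) = 0.0257 + (2.5043)·0.56860 = 1.4497 g/L.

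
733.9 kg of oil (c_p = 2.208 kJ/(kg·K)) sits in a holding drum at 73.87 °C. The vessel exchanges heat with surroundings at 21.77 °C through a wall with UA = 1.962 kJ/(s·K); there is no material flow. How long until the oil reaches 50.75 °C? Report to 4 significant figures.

Lumped-capacitance energy balance: M c_p dT/dt = UA(T_amb − T).
τ = M c_p/UA = 825.918 s; T_ss = T_amb = 21.7700 °C.
T(t) = T_ss + (T₀ − T_ss)e^(−t/τ); set T = 50.75:
t = −τ ln[(T − T_ss)/(T₀ − T_ss)] = −825.918 · ln(0.556238) = 484.450 s.

484.4 s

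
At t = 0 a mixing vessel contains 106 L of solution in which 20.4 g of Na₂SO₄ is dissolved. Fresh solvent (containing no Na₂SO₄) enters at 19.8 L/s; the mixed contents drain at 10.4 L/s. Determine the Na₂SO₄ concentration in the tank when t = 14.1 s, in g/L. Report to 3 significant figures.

Total volume: dV/dt = Q_in − Q_out = 9.4000 L/s, so V(t) = 106 + 9.4000 t and V(14.1) = 238.54 L.
Species balance (pure solvent in): dm/dt = −Q_out · m/V(t).
Separate: dm/m = −Q_out dt/V(t) ⇒ ln(m/m₀) = −(Q_out/(Q_in−Q_out)) ln(V/V₀).
m = m₀ (V₀/V)^(Q_out/(Q_in−Q_out)) = 20.4 × (106/238.54)^(1.1064) = 8.3157 g.
C = m/V = 8.3157/238.54 = 0.034861 g/L.

0.0349 g/L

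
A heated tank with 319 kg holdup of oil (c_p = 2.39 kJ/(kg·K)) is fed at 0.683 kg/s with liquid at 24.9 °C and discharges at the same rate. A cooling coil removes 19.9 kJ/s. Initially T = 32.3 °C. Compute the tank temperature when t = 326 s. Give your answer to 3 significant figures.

22.5 °C

Heat balance on the well-mixed liquid: M c_p dT/dt = ṁ c_p (T_in − T) − 19.9.
Rearrange: dT/dt = (T_ss − T)/τ with τ = M/ṁ = 467.06 s and T_ss = T_in − Q̇/(ṁ c_p) = 12.709 °C.
Integrating: T(t) = T_ss + (T₀ − T_ss) e^(−t/τ).
T(326) = 12.709 + (19.591)·e^(−326/467.06) = 12.709 + (19.591)·0.49759 = 22.457 °C.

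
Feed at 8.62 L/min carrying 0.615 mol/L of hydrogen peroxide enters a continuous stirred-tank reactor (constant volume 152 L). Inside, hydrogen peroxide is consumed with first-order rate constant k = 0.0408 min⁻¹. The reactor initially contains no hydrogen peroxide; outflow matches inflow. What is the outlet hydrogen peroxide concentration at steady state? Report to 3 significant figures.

0.358 mol/L

Species balance: V dC/dt = Q C_in − Q C − k V C.
Steady state (dC/dt = 0): C_ss = Q C_in/(Q + kV) = C_in/(1 + kV/Q).
C_ss = 8.62·0.615/(8.62 + 0.0408·152) = 5.3013/14.822 = 0.35767 mol/L.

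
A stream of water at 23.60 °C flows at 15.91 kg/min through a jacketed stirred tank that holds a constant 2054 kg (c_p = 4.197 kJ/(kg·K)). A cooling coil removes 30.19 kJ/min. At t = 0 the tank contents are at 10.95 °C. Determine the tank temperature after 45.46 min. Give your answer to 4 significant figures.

Heat balance on the well-mixed liquid: M c_p dT/dt = ṁ c_p (T_in − T) − 30.19.
Rearrange: dT/dt = (T_ss − T)/τ with τ = M/ṁ = 129.101 min and T_ss = T_in − Q̇/(ṁ c_p) = 23.1479 °C.
T approaches T_ss exponentially: T(t) = T_ss + (T₀ − T_ss) e^(−t/τ).
T(45.46) = 23.1479 + (-12.1979)·e^(−45.46/129.101) = 23.1479 + (-12.1979)·0.703191 = 14.5704 °C.

14.57 °C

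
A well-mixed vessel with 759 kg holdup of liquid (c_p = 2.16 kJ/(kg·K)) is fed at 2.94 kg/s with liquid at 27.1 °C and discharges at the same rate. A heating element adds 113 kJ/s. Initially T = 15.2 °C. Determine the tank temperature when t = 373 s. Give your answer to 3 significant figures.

First-law balance (no shaft work): M c_p dT/dt = ṁ c_p (T_in − T) + 113.
τ = M/ṁ = 258.16 s; T_ss = T_in + Q̇/(ṁ c_p) = 27.1 + 113/(2.94·2.16) = 44.894 °C.
This is linear first-order; T(t) = T_ss + (T₀ − T_ss) e^(−t/τ).
T(373) = 44.894 + (-29.694)·e^(−373/258.16) = 44.894 + (-29.694)·0.23579 = 37.893 °C.

37.9 °C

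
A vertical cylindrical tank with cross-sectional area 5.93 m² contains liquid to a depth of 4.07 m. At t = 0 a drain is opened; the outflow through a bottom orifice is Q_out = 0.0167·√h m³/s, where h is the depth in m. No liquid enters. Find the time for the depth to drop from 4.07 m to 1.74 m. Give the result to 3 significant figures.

496 s

Accumulation of liquid (constant cross-section A): A dh/dt = −0.0167 √h.
Separate and integrate: 2(√h − √h₀) = −(0.0167/A) t.
t = 2A(√h₀ − √h)/0.0167 = 2·5.93·(√4.07 − √1.74)/0.0167
  = 11.860 × (2.0174 − 1.3191) / 0.0167 = 495.94 s.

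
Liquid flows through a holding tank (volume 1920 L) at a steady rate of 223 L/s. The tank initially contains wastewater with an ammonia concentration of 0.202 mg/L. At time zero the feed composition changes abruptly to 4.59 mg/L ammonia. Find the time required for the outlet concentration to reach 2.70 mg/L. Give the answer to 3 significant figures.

Species balance on the tank: V dC/dt = Q(C_in − C), so τ = V/Q = 8.6099 s.
C(t) = C_in + (C₀ − C_in) e^(−t/τ). Set C = 2.70 and solve for t:
e^(−t/τ) = (C − C_in)/(C₀ − C_in) = (2.70 − 4.59)/(0.202 − 4.59) = 0.43072
t = −τ ln(…) = 8.6099 × 0.84230 = 7.2521 s.

7.25 s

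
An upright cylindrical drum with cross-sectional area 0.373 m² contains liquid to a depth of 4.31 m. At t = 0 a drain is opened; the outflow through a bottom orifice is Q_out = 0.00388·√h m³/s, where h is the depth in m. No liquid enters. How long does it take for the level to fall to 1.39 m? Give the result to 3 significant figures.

172 s

Accumulation of liquid (constant cross-section A): A dh/dt = −0.00388 √h.
Separate and integrate: 2(√h − √h₀) = −(0.00388/A) t.
t = 2A(√h₀ − √h)/0.00388 = 2·0.373·(√4.31 − √1.39)/0.00388
  = 0.74600 × (2.0761 − 1.1790) / 0.00388 = 172.48 s.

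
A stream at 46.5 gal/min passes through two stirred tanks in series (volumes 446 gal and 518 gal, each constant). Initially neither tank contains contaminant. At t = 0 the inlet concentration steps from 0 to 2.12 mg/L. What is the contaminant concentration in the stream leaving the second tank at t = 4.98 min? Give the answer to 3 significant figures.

0.179 mg/L

Each tank obeys Vᵢ dCᵢ/dt = Q(Cᵢ₋₁ − Cᵢ), so τᵢ = Vᵢ/Q.
τ₁ = 446/46.5 = 9.5914 min; τ₂ = 518/46.5 = 11.140 min.
Solving the cascade with C₁(0)=C₂(0)=0 gives C₂(t) = C_in[1 − (τ₁ e^(−t/τ₁) − τ₂ e^(−t/τ₂))/(τ₁ − τ₂)].
At t = 4.98: e^(−t/τ₁) = 0.59499, e^(−t/τ₂) = 0.63951.
C₂ = 2.12·[1 − (9.5914·0.59499 − 11.140·0.63951)/(-1.5484)] = 2.12·0.084666 = 0.17949 mg/L.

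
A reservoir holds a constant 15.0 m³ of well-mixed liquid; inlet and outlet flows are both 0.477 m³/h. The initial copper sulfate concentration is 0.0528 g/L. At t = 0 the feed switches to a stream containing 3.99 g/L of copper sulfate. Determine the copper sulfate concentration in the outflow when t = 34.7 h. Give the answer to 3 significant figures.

2.68 g/L

Species balance on the tank: V dC/dt = Q(C_in − C).
So dC/dt = (C_in − C)/τ with τ = V/Q = 15.0/0.477 = 31.447 h.
C approaches C_in exponentially: C(t) = C_in + (C₀ − C_in) e^(−t/τ).
C(34.7) = 3.99 + (0.0528 − 3.99)·e^(−34.7/31.447) = 3.99 + (-3.9372)·0.33172 = 2.6839 g/L.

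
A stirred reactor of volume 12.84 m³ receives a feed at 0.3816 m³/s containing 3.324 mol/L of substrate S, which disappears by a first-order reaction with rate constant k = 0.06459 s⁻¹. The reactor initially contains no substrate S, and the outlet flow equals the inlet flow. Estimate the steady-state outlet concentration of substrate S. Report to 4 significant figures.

Species balance: V dC/dt = Q C_in − Q C − k V C.
At steady state: 0 = Q C_in − (Q + kV) C_ss, so C_ss = Q C_in/(Q + kV).
C_ss = 0.3816·3.324/(0.3816 + 0.06459·12.84) = 1.26844/1.21094 = 1.04749 mol/L.

1.047 mol/L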